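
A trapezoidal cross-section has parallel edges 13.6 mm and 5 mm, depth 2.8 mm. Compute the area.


Shape: trapezoid
Parallel sides a = 13.6 mm, b = 5 mm; Height h = 2.8 mm
Formula: A = (a + b) * h / 2
a + b = 13.6 + 5 = 18.6
A = 18.6 * 2.8 / 2
A = 52.08 / 2
A = 26.04
26.04 mm^2


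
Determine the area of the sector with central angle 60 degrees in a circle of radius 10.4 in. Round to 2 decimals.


Shape: circular sector
Radius r = 10.4 in, Angle = 60 degrees
Formula: A = (angle/360) * pi * r^2
r^2 = 108.16
Fraction of circle = 60/360
A = (60/360) * pi * 108.16
A = 18.026667 * pi
A = 56.63
56.63 in^2


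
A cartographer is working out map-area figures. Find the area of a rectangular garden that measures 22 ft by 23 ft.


Shape: rectangle
Length l = 22 ft, Width w = 23 ft
Formula: A = l * w
A = 22 * 23
A = 506
506 ft^2


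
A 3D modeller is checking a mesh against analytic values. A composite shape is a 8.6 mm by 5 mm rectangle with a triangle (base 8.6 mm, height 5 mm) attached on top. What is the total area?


Composite shape: rectangle + triangle
Rectangle area = 8.6 * 5 = 43
Triangle area = 0.5 * 8.6 * 5 = 21.5
Total = 43 + 21.5
Total = 64.5
64.5 mm^2


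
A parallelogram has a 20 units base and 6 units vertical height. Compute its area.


Shape: parallelogram
Base b = 20 units, Height h = 6 units
Formula: A = b * h
A = 20 * 6
A = 120
120 units^2


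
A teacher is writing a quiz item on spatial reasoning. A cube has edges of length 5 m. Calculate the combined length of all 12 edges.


Shape: cube
Side s = 5 m
A cube has 12 edges, all equal.
Formula: total edge length = 12 * s
Total = 12 * 5
Total = 60
60 m


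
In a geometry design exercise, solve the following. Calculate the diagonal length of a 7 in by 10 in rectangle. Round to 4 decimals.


Shape: rectangle (diagonal via Pythagoras)
Sides: 7 in and 10 in
Formula: d = sqrt(l^2 + w^2)
l^2 = 49, w^2 = 100
l^2 + w^2 = 149
d = sqrt(149)
d = 12.2066
12.2066 in


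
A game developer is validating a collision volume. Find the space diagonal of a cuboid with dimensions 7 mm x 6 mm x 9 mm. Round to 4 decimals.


Shape: rectangular box (space diagonal)
l = 7 mm, w = 6 mm, h = 9 mm
Visualize: the diagonal of the base, then a right triangle with that diagonal and the height.
Formula: d = sqrt(l^2 + w^2 + h^2)
l^2 + w^2 + h^2 = 49 + 36 + 81 = 166
d = sqrt(166)
d = 12.8841
12.8841 mm


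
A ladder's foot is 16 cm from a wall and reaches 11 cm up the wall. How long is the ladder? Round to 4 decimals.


Shape: right triangle
Legs a = 16 cm, b = 11 cm
Formula: c = sqrt(a^2 + b^2)
a^2 = 256, b^2 = 121
a^2 + b^2 = 377
c = sqrt(377)
c = 19.4165
19.4165 cm


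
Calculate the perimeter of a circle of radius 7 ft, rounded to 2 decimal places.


Shape: circle
Radius r = 7 ft
Formula: C = 2 * pi * r
C = 2 * pi * 7
C = 14 * pi
C = 43.98
43.98 ft


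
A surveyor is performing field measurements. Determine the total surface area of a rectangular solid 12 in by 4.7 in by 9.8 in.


Shape: rectangular prism
l = 12 in, w = 4.7 in, h = 9.8 in
Formula: SA = 2(lw + lh + wh)
lw = 56.4, lh = 117.6, wh = 46.06
lw + lh + wh = 220.06
SA = 2 * 220.06
SA = 440.12
440.12 in^2


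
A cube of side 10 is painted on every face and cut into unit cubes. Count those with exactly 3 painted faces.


Large cube: 10 x 10 x 10, cut into unit cubes.
Cubes with 3 painted faces are at the corners. A cube always has 8 corners.
Count = 8
8 unit cubes


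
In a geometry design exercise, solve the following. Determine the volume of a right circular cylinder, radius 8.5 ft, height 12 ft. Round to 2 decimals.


Shape: cylinder
Radius r = 8.5 ft, Height h = 12 ft
Formula: V = pi * r^2 * h
r^2 = 72.25
V = pi * 72.25 * 12
V = 867 * pi
V = 2723.76
2723.76 ft^3


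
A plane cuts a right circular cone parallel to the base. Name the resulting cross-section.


Solid: right circular cone
Cutting plane: parallel to the base
Visualize the intersection of the plane with the solid's surface.
The boundary of the cut region is a circle.
circle


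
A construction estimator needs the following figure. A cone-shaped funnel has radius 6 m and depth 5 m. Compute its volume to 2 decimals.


Shape: cone
Radius r = 6 m, Height h = 5 m
Formula: V = (1/3) * pi * r^2 * h
r^2 = 36
pi * r^2 * h = pi * 36 * 5 = 180 * pi
V = 180 * pi / 3
V = 188.5
188.5 m^3


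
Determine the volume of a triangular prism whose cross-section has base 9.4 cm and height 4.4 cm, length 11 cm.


Shape: triangular prism
Triangle base = 9.4 cm, triangle height = 4.4 cm, prism length L = 11 cm
Formula: V = (1/2 * b * h_tri) * L
Cross-section area = 0.5 * 9.4 * 4.4 = 20.68
V = 20.68 * 11
V = 227.48
227.48 cm^3


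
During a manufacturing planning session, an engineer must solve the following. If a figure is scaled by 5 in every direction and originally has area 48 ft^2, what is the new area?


Linear scale factor k = 5
Original area = 48 ft^2
Rule: under a linear scaling by k, areas scale by k^2.
k^2 = 5^2 = 25
New area = 48 * 25
New area = 1200
1200 ft^2


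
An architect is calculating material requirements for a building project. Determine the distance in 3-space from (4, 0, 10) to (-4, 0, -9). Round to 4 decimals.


3D distance between two points
P1 = (4, 0, 10), P2 = (-4, 0, -9)
Formula: d = sqrt((x2-x1)^2 + (y2-y1)^2 + (z2-z1)^2)
dx = -4 - 4 = -8
dy = 0 - 0 = 0
dz = -9 - 10 = -19
dx^2 + dy^2 + dz^2 = 64 + 0 + 361 = 425
d = sqrt(425)
d = 20.6155
20.6155 units


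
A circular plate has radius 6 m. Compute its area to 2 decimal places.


Shape: circle
Radius r = 6 m
Formula: A = pi * r^2
r^2 = 6^2 = 36
A = pi * 36
A = 113.1
113.1 m^2


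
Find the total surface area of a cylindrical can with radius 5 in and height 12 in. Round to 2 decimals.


Shape: closed cylinder
Radius r = 5 in, Height h = 12 in
Formula: SA = 2*pi*r^2 + 2*pi*r*h = 2*pi*r*(r + h)
r + h = 17
2 * r * (r + h) = 2 * 5 * 17 = 170
SA = 170 * pi
SA = 534.07
534.07 in^2


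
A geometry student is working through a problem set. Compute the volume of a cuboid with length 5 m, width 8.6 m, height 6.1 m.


Shape: rectangular prism
l = 5 m, w = 8.6 m, h = 6.1 m
Formula: V = l * w * h
V = 5 * 8.6 * 6.1
V = 43 * 6.1
V = 262.3
262.3 m^3


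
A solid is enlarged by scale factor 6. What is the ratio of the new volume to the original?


Linear scale factor k = 6
Rule: under a linear scaling by k, volumes scale by k^3.
k^3 = 6 * 6 * 6
k^3 = 36 * 6
k^3 = 216
Volume scales by a factor of 216.
216 (dimensionless)


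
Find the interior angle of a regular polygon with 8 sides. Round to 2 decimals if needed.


Shape: regular octagon (8 sides)
Formula: interior angle = (n - 2) * 180 / n
(n - 2) = 6
(n - 2) * 180 = 1080
angle = 1080 / 8
angle = 135
135 degrees


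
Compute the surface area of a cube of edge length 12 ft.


Shape: cube
Side s = 12 ft
A cube has 6 square faces.
Formula: SA = 6 * s^2
s^2 = 144
SA = 6 * 144
SA = 864
864 ft^2


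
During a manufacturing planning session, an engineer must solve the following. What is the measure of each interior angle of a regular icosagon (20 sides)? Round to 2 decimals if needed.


Shape: regular icosagon (20 sides)
Formula: interior angle = (n - 2) * 180 / n
(n - 2) = 18
(n - 2) * 180 = 3240
angle = 3240 / 20
angle = 162
162 degrees


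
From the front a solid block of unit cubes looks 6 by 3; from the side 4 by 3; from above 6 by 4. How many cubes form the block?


Orthographic views of a solid rectangular block:
Front view 6 x 3 -> length = 6, height = 3
Side view 4 x 3 -> width = 4, height = 3 (consistent)
Top view 6 x 4 -> confirms length = 6, width = 4
The block is 6 x 4 x 3.
Total unit cubes = 6 * 4 * 3 = 72
72 unit cubes


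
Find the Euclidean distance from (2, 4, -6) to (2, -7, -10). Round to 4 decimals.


3D distance between two points
P1 = (2, 4, -6), P2 = (2, -7, -10)
Formula: d = sqrt((x2-x1)^2 + (y2-y1)^2 + (z2-z1)^2)
dx = 2 - 2 = 0
dy = -7 - 4 = -11
dz = -10 - -6 = -4
dx^2 + dy^2 + dz^2 = 0 + 121 + 16 = 137
d = sqrt(137)
d = 11.7047
11.7047 units


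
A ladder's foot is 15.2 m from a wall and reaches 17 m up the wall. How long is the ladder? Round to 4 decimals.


Shape: right triangle
Legs a = 15.2 m, b = 17 m
Formula: c = sqrt(a^2 + b^2)
a^2 = 231.04, b^2 = 289
a^2 + b^2 = 520.04
c = sqrt(520.04)
c = 22.8044
22.8044 m


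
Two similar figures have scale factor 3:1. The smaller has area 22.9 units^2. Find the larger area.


Linear scale factor k = 3
Original area = 22.9 units^2
Rule: under a linear scaling by k, areas scale by k^2.
k^2 = 3^2 = 9
New area = 22.9 * 9
New area = 206.1
206.1 units^2


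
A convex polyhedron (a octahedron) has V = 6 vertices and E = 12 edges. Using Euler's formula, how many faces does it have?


Polyhedron: octahedron
Euler's formula for convex polyhedra: V - E + F = 2
Given: V = 6 vertices and E = 12 edges
Solve for F:
F = 2 + E - V = 2 + 12 - 6 = 8
8 faces


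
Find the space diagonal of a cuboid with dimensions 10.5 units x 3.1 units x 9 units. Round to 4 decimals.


Shape: rectangular box (space diagonal)
l = 10.5 units, w = 3.1 units, h = 9 units
Visualize: the diagonal of the base, then a right triangle with that diagonal and the height.
Formula: d = sqrt(l^2 + w^2 + h^2)
l^2 + w^2 + h^2 = 110.25 + 9.61 + 81 = 200.86
d = sqrt(200.86)
d = 14.1725
14.1725 units


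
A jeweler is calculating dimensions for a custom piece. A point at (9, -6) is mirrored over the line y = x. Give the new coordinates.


Transformation: reflection
Original point: (9, -6)
Rule for reflection over y = x: (x, y) -> (y, x)
Apply: (9, -6) -> (-6, 9)
(-6, 9)


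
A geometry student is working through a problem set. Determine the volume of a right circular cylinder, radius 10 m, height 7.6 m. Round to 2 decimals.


Shape: cylinder
Radius r = 10 m, Height h = 7.6 m
Formula: V = pi * r^2 * h
r^2 = 100
V = pi * 100 * 7.6
V = 760 * pi
V = 2387.61
2387.61 m^3


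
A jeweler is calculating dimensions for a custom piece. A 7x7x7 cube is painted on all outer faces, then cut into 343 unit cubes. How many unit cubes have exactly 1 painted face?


Large cube: 7 x 7 x 7, cut into unit cubes.
n = 7, so n - 2 = 5
Cubes with 1 painted face lie in the interior of each face.
A cube has 6 faces; each contributes (n - 2)^2 = 25 such cubes.
Count = 6 * 25 = 150
150 unit cubes


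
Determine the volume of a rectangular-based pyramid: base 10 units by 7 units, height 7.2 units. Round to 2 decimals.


Shape: rectangular pyramid
Base: 10 units x 7 units, Height h = 7.2 units
Formula: V = (1/3) * base_area * h
base_area = 10 * 7 = 70
base_area * h = 70 * 7.2 = 504
V = 504 / 3
V = 168
168 units^3


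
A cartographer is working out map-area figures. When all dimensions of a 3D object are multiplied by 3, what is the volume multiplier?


Linear scale factor k = 3
Rule: under a linear scaling by k, volumes scale by k^3.
k^3 = 3 * 3 * 3
k^3 = 9 * 3
k^3 = 27
Volume scales by a factor of 27.
27 (dimensionless)


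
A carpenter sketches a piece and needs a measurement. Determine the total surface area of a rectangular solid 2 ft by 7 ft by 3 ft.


Shape: rectangular prism
l = 2 ft, w = 7 ft, h = 3 ft
Formula: SA = 2(lw + lh + wh)
lw = 14, lh = 6, wh = 21
lw + lh + wh = 41
SA = 2 * 41
SA = 82
82 ft^2


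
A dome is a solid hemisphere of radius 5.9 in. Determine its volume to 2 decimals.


Shape: hemisphere (half of a sphere)
Radius r = 5.9 in
Formula: V = (1/2) * (4/3) * pi * r^3 = (2/3) * pi * r^3
r^3 = 205.379
(2/3) * 205.379 = 136.919333
V = 136.919333 * pi
V = 430.14
430.14 in^3


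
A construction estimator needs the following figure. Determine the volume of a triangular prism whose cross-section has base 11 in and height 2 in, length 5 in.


Shape: triangular prism
Triangle base = 11 in, triangle height = 2 in, prism length L = 5 in
Formula: V = (1/2 * b * h_tri) * L
Cross-section area = 0.5 * 11 * 2 = 11
V = 11 * 5
V = 55
55 in^3


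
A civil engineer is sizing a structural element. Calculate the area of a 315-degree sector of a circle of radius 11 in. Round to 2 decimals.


Shape: circular sector
Radius r = 11 in, Angle = 315 degrees
Formula: A = (angle/360) * pi * r^2
r^2 = 121
Fraction of circle = 315/360
A = (315/360) * pi * 121
A = 105.875 * pi
A = 332.62
332.62 in^2


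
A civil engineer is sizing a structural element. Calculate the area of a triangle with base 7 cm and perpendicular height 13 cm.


Shape: triangle
Base b = 7 cm, Height h = 13 cm
Formula: A = (1/2) * b * h
A = 0.5 * 7 * 13
A = 0.5 * 91
A = 45.5
45.5 cm^2


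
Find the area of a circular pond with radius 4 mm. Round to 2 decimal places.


Shape: circle
Radius r = 4 mm
Formula: A = pi * r^2
r^2 = 4^2 = 16
A = pi * 16
A = 50.27
50.27 mm^2


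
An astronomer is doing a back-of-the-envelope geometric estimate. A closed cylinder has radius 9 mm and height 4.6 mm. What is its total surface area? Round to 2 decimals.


Shape: closed cylinder
Radius r = 9 mm, Height h = 4.6 mm
Formula: SA = 2*pi*r^2 + 2*pi*r*h = 2*pi*r*(r + h)
r + h = 13.6
2 * r * (r + h) = 2 * 9 * 13.6 = 244.8
SA = 244.8 * pi
SA = 769.06
769.06 mm^2


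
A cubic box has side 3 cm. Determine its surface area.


Shape: cube
Side s = 3 cm
A cube has 6 square faces.
Formula: SA = 6 * s^2
s^2 = 9
SA = 6 * 9
SA = 54
54 cm^2


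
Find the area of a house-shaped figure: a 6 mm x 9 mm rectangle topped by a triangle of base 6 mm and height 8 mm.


Composite shape: rectangle + triangle
Rectangle area = 6 * 9 = 54
Triangle area = 0.5 * 6 * 8 = 24
Total = 54 + 24
Total = 78
78 mm^2


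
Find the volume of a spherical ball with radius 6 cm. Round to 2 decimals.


Shape: sphere
Radius r = 6 cm
Formula: V = (4/3) * pi * r^3
r^3 = 216
(4/3) * 216 = 288
V = 288 * pi
V = 904.78
904.78 cm^3


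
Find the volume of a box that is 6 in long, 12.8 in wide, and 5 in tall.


Shape: rectangular prism
l = 6 in, w = 12.8 in, h = 5 in
Formula: V = l * w * h
V = 6 * 12.8 * 5
V = 76.8 * 5
V = 384
384 in^3


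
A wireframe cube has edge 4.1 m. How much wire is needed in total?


Shape: cube
Side s = 4.1 m
A cube has 12 edges, all equal.
Formula: total edge length = 12 * s
Total = 12 * 4.1
Total = 49.2
49.2 m


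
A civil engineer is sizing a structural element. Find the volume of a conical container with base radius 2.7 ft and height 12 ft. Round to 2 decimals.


Shape: cone
Radius r = 2.7 ft, Height h = 12 ft
Formula: V = (1/3) * pi * r^2 * h
r^2 = 7.29
pi * r^2 * h = pi * 7.29 * 12 = 87.48 * pi
V = 87.48 * pi / 3
V = 91.61
91.61 ft^3


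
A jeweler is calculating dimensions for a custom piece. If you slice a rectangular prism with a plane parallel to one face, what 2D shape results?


Solid: rectangular prism
Cutting plane: parallel to one face
Visualize the intersection of the plane with the solid's surface.
The boundary of the cut region is a rectangle.
rectangle


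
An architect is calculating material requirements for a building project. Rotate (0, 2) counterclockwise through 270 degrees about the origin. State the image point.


Transformation: rotation about the origin
Original point: (0, 2)
Rule for 270 deg counterclockwise: (x, y) -> (y, -x)
Apply: (0, 2) -> (2, 0)
(2, 0)


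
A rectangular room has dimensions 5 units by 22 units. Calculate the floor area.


Shape: rectangle
Length l = 5 units, Width w = 22 units
Formula: A = l * w
A = 5 * 22
A = 110
110 units^2


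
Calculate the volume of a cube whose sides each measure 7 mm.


Shape: cube
Side s = 7 mm
Formula: V = s^3
V = 7 * 7 * 7
V = 49 * 7
V = 343
343 mm^3


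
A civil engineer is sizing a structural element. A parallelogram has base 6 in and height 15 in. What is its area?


Shape: parallelogram
Base b = 6 in, Height h = 15 in
Formula: A = b * h
A = 6 * 15
A = 90
90 in^2


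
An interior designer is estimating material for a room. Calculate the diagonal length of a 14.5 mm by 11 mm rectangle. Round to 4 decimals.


Shape: rectangle (diagonal via Pythagoras)
Sides: 14.5 mm and 11 mm
Formula: d = sqrt(l^2 + w^2)
l^2 = 210.25, w^2 = 121
l^2 + w^2 = 331.25
d = sqrt(331.25)
d = 18.2003
18.2003 mm


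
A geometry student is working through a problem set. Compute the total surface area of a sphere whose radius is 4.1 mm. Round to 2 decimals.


Shape: sphere
Radius r = 4.1 mm
Formula: SA = 4 * pi * r^2
r^2 = 16.81
SA = 4 * pi * 16.81
SA = 67.24 * pi
SA = 211.24
211.24 mm^2


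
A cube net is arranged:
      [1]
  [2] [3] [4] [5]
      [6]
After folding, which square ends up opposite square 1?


Net: cross layout. Take square 3 as the base (bottom).
Fold the four squares in the horizontal row up around 3: 2 -> left, 4 -> right, 5 wraps to the top.
Fold 1 and 6 up from 3: 1 -> back, 6 -> front.
Opposite pairs are therefore: (1, 6), (2, 4), (3, 5).
Face 1 is opposite face 6.
face 6


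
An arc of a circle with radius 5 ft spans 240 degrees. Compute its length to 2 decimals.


Shape: circular arc
Radius r = 5 ft, Angle = 240 degrees
Formula: L = (angle/360) * 2 * pi * r
2 * pi * r = 10 * pi
L = (240/360) * 10 * pi
L = 6.666667 * pi
L = 20.94
20.94 ft


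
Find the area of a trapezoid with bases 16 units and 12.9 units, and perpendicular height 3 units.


Shape: trapezoid
Parallel sides a = 16 units, b = 12.9 units; Height h = 3 units
Formula: A = (a + b) * h / 2
a + b = 16 + 12.9 = 28.9
A = 28.9 * 3 / 2
A = 86.7 / 2
A = 43.35
43.35 units^2


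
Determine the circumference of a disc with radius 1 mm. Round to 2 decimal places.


Shape: circle
Radius r = 1 mm
Formula: C = 2 * pi * r
C = 2 * pi * 1
C = 2 * pi
C = 6.28
6.28 mm


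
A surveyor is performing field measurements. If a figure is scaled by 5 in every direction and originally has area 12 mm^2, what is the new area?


Linear scale factor k = 5
Original area = 12 mm^2
Rule: under a linear scaling by k, areas scale by k^2.
k^2 = 5^2 = 25
New area = 12 * 25
New area = 300
300 mm^2


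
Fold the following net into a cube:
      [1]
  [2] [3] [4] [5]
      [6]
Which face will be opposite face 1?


Net: cross layout. Take square 3 as the base (bottom).
Fold the four squares in the horizontal row up around 3: 2 -> left, 4 -> right, 5 wraps to the top.
Fold 1 and 6 up from 3: 1 -> back, 6 -> front.
Opposite pairs are therefore: (1, 6), (2, 4), (3, 5).
Face 1 is opposite face 6.
face 6


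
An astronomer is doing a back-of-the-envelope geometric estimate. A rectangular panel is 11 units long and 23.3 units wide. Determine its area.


Shape: rectangle
Length l = 11 units, Width w = 23.3 units
Formula: A = l * w
A = 11 * 23.3
A = 256.3
256.3 units^2


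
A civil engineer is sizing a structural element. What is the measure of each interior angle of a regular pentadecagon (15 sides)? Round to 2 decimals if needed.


Shape: regular pentadecagon (15 sides)
Formula: interior angle = (n - 2) * 180 / n
(n - 2) = 13
(n - 2) * 180 = 2340
angle = 2340 / 15
angle = 156
156 degrees


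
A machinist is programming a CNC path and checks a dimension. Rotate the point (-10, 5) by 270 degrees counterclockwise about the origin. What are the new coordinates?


Transformation: rotation about the origin
Original point: (-10, 5)
Rule for 270 deg counterclockwise: (x, y) -> (y, -x)
Apply: (-10, 5) -> (5, 10)
(5, 10)


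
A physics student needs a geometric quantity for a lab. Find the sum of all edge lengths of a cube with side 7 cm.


Shape: cube
Side s = 7 cm
A cube has 12 edges, all equal.
Formula: total edge length = 12 * s
Total = 12 * 7
Total = 84
84 cm


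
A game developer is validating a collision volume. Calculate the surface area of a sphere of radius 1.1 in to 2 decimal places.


Shape: sphere
Radius r = 1.1 in
Formula: SA = 4 * pi * r^2
r^2 = 1.21
SA = 4 * pi * 1.21
SA = 4.84 * pi
SA = 15.21
15.21 in^2


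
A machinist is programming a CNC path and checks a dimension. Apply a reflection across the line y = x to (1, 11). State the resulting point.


Transformation: reflection
Original point: (1, 11)
Rule for reflection over y = x: (x, y) -> (y, x)
Apply: (1, 11) -> (11, 1)
(11, 1)


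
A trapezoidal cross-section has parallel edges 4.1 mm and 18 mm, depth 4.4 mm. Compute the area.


Shape: trapezoid
Parallel sides a = 4.1 mm, b = 18 mm; Height h = 4.4 mm
Formula: A = (a + b) * h / 2
a + b = 4.1 + 18 = 22.1
A = 22.1 * 4.4 / 2
A = 97.24 / 2
A = 48.62
48.62 mm^2


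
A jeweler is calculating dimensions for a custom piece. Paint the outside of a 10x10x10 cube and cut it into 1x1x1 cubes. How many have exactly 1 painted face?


Large cube: 10 x 10 x 10, cut into unit cubes.
n = 10, so n - 2 = 8
Cubes with 1 painted face lie in the interior of each face.
A cube has 6 faces; each contributes (n - 2)^2 = 64 such cubes.
Count = 6 * 64 = 384
384 unit cubes


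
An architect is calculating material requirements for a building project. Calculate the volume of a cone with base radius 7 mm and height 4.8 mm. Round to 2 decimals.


Shape: cone
Radius r = 7 mm, Height h = 4.8 mm
Formula: V = (1/3) * pi * r^2 * h
r^2 = 49
pi * r^2 * h = pi * 49 * 4.8 = 235.2 * pi
V = 235.2 * pi / 3
V = 246.3
246.3 mm^3


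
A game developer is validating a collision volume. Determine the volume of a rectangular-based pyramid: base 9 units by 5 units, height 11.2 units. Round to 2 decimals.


Shape: rectangular pyramid
Base: 9 units x 5 units, Height h = 11.2 units
Formula: V = (1/3) * base_area * h
base_area = 9 * 5 = 45
base_area * h = 45 * 11.2 = 504
V = 504 / 3
V = 168
168 units^3


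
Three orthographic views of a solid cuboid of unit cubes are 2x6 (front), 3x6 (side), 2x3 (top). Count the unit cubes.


Orthographic views of a solid rectangular block:
Front view 2 x 6 -> length = 2, height = 6
Side view 3 x 6 -> width = 3, height = 6 (consistent)
Top view 2 x 3 -> confirms length = 2, width = 3
The block is 2 x 3 x 6.
Total unit cubes = 2 * 3 * 6 = 36
36 unit cubes


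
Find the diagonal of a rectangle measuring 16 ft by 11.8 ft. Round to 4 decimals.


Shape: rectangle (diagonal via Pythagoras)
Sides: 16 ft and 11.8 ft
Formula: d = sqrt(l^2 + w^2)
l^2 = 256, w^2 = 139.24
l^2 + w^2 = 395.24
d = sqrt(395.24)
d = 19.8806
19.8806 ft


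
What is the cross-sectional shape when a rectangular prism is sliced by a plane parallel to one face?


Solid: rectangular prism
Cutting plane: parallel to one face
Visualize the intersection of the plane with the solid's surface.
The boundary of the cut region is a rectangle.
rectangle


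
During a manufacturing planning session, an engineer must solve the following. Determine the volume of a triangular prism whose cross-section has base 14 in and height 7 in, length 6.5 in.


Shape: triangular prism
Triangle base = 14 in, triangle height = 7 in, prism length L = 6.5 in
Formula: V = (1/2 * b * h_tri) * L
Cross-section area = 0.5 * 14 * 7 = 49
V = 49 * 6.5
V = 318.5
318.5 in^3


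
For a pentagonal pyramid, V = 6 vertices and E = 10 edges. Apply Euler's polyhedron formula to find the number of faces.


Polyhedron: pentagonal pyramid
Euler's formula for convex polyhedra: V - E + F = 2
Given: V = 6 vertices and E = 10 edges
Solve for F:
F = 2 + E - V = 2 + 10 - 6 = 6
6 faces


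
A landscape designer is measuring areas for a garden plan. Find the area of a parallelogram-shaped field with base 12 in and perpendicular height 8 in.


Shape: parallelogram
Base b = 12 in, Height h = 8 in
Formula: A = b * h
A = 12 * 8
A = 96
96 in^2


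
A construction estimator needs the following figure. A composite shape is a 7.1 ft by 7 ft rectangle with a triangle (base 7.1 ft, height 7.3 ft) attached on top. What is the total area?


Composite shape: rectangle + triangle
Rectangle area = 7.1 * 7 = 49.7
Triangle area = 0.5 * 7.1 * 7.3 = 25.915
Total = 49.7 + 25.915
Total = 75.615
75.615 ft^2


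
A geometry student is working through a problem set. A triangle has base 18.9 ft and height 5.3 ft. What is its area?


Shape: triangle
Base b = 18.9 ft, Height h = 5.3 ft
Formula: A = (1/2) * b * h
A = 0.5 * 18.9 * 5.3
A = 0.5 * 100.17
A = 50.085
50.085 ft^2


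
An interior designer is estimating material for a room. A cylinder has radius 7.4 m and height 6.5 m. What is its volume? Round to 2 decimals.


Shape: cylinder
Radius r = 7.4 m, Height h = 6.5 m
Formula: V = pi * r^2 * h
r^2 = 54.76
V = pi * 54.76 * 6.5
V = 355.94 * pi
V = 1118.22
1118.22 m^3


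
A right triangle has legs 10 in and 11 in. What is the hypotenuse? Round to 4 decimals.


Shape: right triangle
Legs a = 10 in, b = 11 in
Formula: c = sqrt(a^2 + b^2)
a^2 = 100, b^2 = 121
a^2 + b^2 = 221
c = sqrt(221)
c = 14.8661
14.8661 in


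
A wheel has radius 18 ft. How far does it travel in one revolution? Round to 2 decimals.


Shape: circle
Radius r = 18 ft
Formula: C = 2 * pi * r
C = 2 * pi * 18
C = 36 * pi
C = 113.1
113.1 ft


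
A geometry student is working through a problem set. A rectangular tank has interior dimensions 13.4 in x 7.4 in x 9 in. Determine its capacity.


Shape: rectangular prism
l = 13.4 in, w = 7.4 in, h = 9 in
Formula: V = l * w * h
V = 13.4 * 7.4 * 9
V = 99.16 * 9
V = 892.44
892.44 in^3


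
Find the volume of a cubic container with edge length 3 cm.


Shape: cube
Side s = 3 cm
Formula: V = s^3
V = 3 * 3 * 3
V = 9 * 3
V = 27
27 cm^3


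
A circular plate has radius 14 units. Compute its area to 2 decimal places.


Shape: circle
Radius r = 14 units
Formula: A = pi * r^2
r^2 = 14^2 = 196
A = pi * 196
A = 615.75
615.75 units^2


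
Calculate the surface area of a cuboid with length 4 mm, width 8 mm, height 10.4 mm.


Shape: rectangular prism
l = 4 mm, w = 8 mm, h = 10.4 mm
Formula: SA = 2(lw + lh + wh)
lw = 32, lh = 41.6, wh = 83.2
lw + lh + wh = 156.8
SA = 2 * 156.8
SA = 313.6
313.6 mm^2


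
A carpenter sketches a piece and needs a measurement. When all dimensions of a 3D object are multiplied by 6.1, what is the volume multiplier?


Linear scale factor k = 6.1
Rule: under a linear scaling by k, volumes scale by k^3.
k^3 = 6.1 * 6.1 * 6.1
k^3 = 37.21 * 6.1
k^3 = 226.981
Volume scales by a factor of 226.981.
226.981 (dimensionless)


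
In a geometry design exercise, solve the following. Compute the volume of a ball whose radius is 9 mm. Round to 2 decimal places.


Shape: sphere
Radius r = 9 mm
Formula: V = (4/3) * pi * r^3
r^3 = 729
(4/3) * 729 = 972
V = 972 * pi
V = 3053.63
3053.63 mm^3


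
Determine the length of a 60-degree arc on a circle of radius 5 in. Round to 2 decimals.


Shape: circular arc
Radius r = 5 in, Angle = 60 degrees
Formula: L = (angle/360) * 2 * pi * r
2 * pi * r = 10 * pi
L = (60/360) * 10 * pi
L = 1.666667 * pi
L = 5.24
5.24 in


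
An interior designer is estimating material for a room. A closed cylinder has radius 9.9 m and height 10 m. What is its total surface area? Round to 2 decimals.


Shape: closed cylinder
Radius r = 9.9 m, Height h = 10 m
Formula: SA = 2*pi*r^2 + 2*pi*r*h = 2*pi*r*(r + h)
r + h = 19.9
2 * r * (r + h) = 2 * 9.9 * 19.9 = 394.02
SA = 394.02 * pi
SA = 1237.85
1237.85 m^2


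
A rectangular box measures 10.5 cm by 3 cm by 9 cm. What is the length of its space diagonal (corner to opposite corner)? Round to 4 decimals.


Shape: rectangular box (space diagonal)
l = 10.5 cm, w = 3 cm, h = 9 cm
Visualize: the diagonal of the base, then a right triangle with that diagonal and the height.
Formula: d = sqrt(l^2 + w^2 + h^2)
l^2 + w^2 + h^2 = 110.25 + 9 + 81 = 200.25
d = sqrt(200.25)
d = 14.151
14.151 cm


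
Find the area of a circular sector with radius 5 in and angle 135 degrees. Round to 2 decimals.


Shape: circular sector
Radius r = 5 in, Angle = 135 degrees
Formula: A = (angle/360) * pi * r^2
r^2 = 25
Fraction of circle = 135/360
A = (135/360) * pi * 25
A = 9.375 * pi
A = 29.45
29.45 in^2


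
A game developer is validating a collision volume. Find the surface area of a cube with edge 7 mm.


Shape: cube
Side s = 7 mm
A cube has 6 square faces.
Formula: SA = 6 * s^2
s^2 = 49
SA = 6 * 49
SA = 294
294 mm^2


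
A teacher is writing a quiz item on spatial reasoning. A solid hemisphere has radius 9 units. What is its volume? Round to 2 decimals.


Shape: hemisphere (half of a sphere)
Radius r = 9 units
Formula: V = (1/2) * (4/3) * pi * r^3 = (2/3) * pi * r^3
r^3 = 729
(2/3) * 729 = 486
V = 486 * pi
V = 1526.81
1526.81 units^3


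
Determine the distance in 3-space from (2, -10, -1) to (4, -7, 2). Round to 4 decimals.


3D distance between two points
P1 = (2, -10, -1), P2 = (4, -7, 2)
Formula: d = sqrt((x2-x1)^2 + (y2-y1)^2 + (z2-z1)^2)
dx = 4 - 2 = 2
dy = -7 - -10 = 3
dz = 2 - -1 = 3
dx^2 + dy^2 + dz^2 = 4 + 9 + 9 = 22
d = sqrt(22)
d = 4.6904
4.6904 units


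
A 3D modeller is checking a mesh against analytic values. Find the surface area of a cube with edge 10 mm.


Shape: cube
Side s = 10 mm
A cube has 6 square faces.
Formula: SA = 6 * s^2
s^2 = 100
SA = 6 * 100
SA = 600
600 mm^2


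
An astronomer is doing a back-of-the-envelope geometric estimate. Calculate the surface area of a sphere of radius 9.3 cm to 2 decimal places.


Shape: sphere
Radius r = 9.3 cm
Formula: SA = 4 * pi * r^2
r^2 = 86.49
SA = 4 * pi * 86.49
SA = 345.96 * pi
SA = 1086.87
1086.87 cm^2


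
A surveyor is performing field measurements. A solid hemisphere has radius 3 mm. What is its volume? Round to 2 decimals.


Shape: hemisphere (half of a sphere)
Radius r = 3 mm
Formula: V = (1/2) * (4/3) * pi * r^3 = (2/3) * pi * r^3
r^3 = 27
(2/3) * 27 = 18
V = 18 * pi
V = 56.55
56.55 mm^3


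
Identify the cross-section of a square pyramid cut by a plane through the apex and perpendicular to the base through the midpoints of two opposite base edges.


Solid: square pyramid
Cutting plane: through the apex and perpendicular to the base through the midpoints of two opposite base edges
Visualize the intersection of the plane with the solid's surface.
The boundary of the cut region is a isosceles triangle.
isosceles triangle


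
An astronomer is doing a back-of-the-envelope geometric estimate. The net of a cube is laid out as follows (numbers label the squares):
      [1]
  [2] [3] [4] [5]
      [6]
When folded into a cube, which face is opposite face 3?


Net: cross layout. Take square 3 as the base (bottom).
Fold the four squares in the horizontal row up around 3: 2 -> left, 4 -> right, 5 wraps to the top.
Fold 1 and 6 up from 3: 1 -> back, 6 -> front.
Opposite pairs are therefore: (1, 6), (2, 4), (3, 5).
Face 3 is opposite face 5.
face 5


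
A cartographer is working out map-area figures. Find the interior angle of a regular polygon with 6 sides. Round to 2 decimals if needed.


Shape: regular hexagon (6 sides)
Formula: interior angle = (n - 2) * 180 / n
(n - 2) = 4
(n - 2) * 180 = 720
angle = 720 / 6
angle = 120
120 degrees


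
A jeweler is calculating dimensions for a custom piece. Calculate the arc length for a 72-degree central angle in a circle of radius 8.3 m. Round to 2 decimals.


Shape: circular arc
Radius r = 8.3 m, Angle = 72 degrees
Formula: L = (angle/360) * 2 * pi * r
2 * pi * r = 16.6 * pi
L = (72/360) * 16.6 * pi
L = 3.32 * pi
L = 10.43
10.43 m


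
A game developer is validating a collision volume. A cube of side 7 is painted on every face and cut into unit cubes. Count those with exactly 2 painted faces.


Large cube: 7 x 7 x 7, cut into unit cubes.
n = 7, so n - 2 = 5
Cubes with 2 painted faces lie along the edges, excluding corners.
A cube has 12 edges; each contributes (n - 2) = 5 such cubes.
Count = 12 * 5 = 60
60 unit cubes


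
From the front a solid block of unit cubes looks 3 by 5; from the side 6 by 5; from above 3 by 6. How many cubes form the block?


Orthographic views of a solid rectangular block:
Front view 3 x 5 -> length = 3, height = 5
Side view 6 x 5 -> width = 6, height = 5 (consistent)
Top view 3 x 6 -> confirms length = 3, width = 6
The block is 3 x 6 x 5.
Total unit cubes = 3 * 6 * 5 = 90
90 unit cubes


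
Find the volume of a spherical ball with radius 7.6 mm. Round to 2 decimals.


Shape: sphere
Radius r = 7.6 mm
Formula: V = (4/3) * pi * r^3
r^3 = 438.976
(4/3) * 438.976 = 585.301333
V = 585.301333 * pi
V = 1838.78
1838.78 mm^3


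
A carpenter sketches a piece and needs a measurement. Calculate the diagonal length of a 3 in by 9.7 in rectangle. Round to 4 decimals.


Shape: rectangle (diagonal via Pythagoras)
Sides: 3 in and 9.7 in
Formula: d = sqrt(l^2 + w^2)
l^2 = 9, w^2 = 94.09
l^2 + w^2 = 103.09
d = sqrt(103.09)
d = 10.1533
10.1533 in


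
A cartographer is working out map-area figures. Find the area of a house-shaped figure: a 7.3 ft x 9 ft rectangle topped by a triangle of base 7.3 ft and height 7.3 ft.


Composite shape: rectangle + triangle
Rectangle area = 7.3 * 9 = 65.7
Triangle area = 0.5 * 7.3 * 7.3 = 26.645
Total = 65.7 + 26.645
Total = 92.345
92.345 ft^2


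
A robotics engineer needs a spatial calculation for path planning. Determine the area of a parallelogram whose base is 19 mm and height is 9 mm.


Shape: parallelogram
Base b = 19 mm, Height h = 9 mm
Formula: A = b * h
A = 19 * 9
A = 171
171 mm^2


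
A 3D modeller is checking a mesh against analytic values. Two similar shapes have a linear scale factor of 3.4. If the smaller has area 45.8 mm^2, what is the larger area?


Linear scale factor k = 3.4
Original area = 45.8 mm^2
Rule: under a linear scaling by k, areas scale by k^2.
k^2 = 3.4^2 = 11.56
New area = 45.8 * 11.56
New area = 529.448
529.448 mm^2


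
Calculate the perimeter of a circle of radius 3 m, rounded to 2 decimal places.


Shape: circle
Radius r = 3 m
Formula: C = 2 * pi * r
C = 2 * pi * 3
C = 6 * pi
C = 18.85
18.85 m


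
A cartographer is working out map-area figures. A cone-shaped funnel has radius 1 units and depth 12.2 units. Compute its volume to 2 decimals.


Shape: cone
Radius r = 1 units, Height h = 12.2 units
Formula: V = (1/3) * pi * r^2 * h
r^2 = 1
pi * r^2 * h = pi * 1 * 12.2 = 12.2 * pi
V = 12.2 * pi / 3
V = 12.78
12.78 units^3


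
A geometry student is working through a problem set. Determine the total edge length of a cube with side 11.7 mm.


Shape: cube
Side s = 11.7 mm
A cube has 12 edges, all equal.
Formula: total edge length = 12 * s
Total = 12 * 11.7
Total = 140.4
140.4 mm


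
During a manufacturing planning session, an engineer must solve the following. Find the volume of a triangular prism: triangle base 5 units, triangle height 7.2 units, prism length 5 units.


Shape: triangular prism
Triangle base = 5 units, triangle height = 7.2 units, prism length L = 5 units
Formula: V = (1/2 * b * h_tri) * L
Cross-section area = 0.5 * 5 * 7.2 = 18
V = 18 * 5
V = 90
90 units^3


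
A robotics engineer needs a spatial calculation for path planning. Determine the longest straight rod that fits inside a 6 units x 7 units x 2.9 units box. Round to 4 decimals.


Shape: rectangular box (space diagonal)
l = 6 units, w = 7 units, h = 2.9 units
Visualize: the diagonal of the base, then a right triangle with that diagonal and the height.
Formula: d = sqrt(l^2 + w^2 + h^2)
l^2 + w^2 + h^2 = 36 + 49 + 8.41 = 93.41
d = sqrt(93.41)
d = 9.6649
9.6649 units


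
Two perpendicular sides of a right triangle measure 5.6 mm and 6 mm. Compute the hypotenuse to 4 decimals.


Shape: right triangle
Legs a = 5.6 mm, b = 6 mm
Formula: c = sqrt(a^2 + b^2)
a^2 = 31.36, b^2 = 36
a^2 + b^2 = 67.36
c = sqrt(67.36)
c = 8.2073
8.2073 mm


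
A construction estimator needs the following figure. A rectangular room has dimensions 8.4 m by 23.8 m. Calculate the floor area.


Shape: rectangle
Length l = 8.4 m, Width w = 23.8 m
Formula: A = l * w
A = 8.4 * 23.8
A = 199.92
199.92 m^2


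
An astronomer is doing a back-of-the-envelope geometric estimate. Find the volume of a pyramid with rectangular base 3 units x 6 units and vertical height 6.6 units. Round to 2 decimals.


Shape: rectangular pyramid
Base: 3 units x 6 units, Height h = 6.6 units
Formula: V = (1/3) * base_area * h
base_area = 3 * 6 = 18
base_area * h = 18 * 6.6 = 118.8
V = 118.8 / 3
V = 39.6
39.6 units^3


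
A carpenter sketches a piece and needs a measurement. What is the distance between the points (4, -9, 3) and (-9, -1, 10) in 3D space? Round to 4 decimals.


3D distance between two points
P1 = (4, -9, 3), P2 = (-9, -1, 10)
Formula: d = sqrt((x2-x1)^2 + (y2-y1)^2 + (z2-z1)^2)
dx = -9 - 4 = -13
dy = -1 - -9 = 8
dz = 10 - 3 = 7
dx^2 + dy^2 + dz^2 = 169 + 64 + 49 = 282
d = sqrt(282)
d = 16.7929
16.7929 units


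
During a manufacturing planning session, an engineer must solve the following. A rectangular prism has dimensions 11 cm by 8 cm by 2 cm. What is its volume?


Shape: rectangular prism
l = 11 cm, w = 8 cm, h = 2 cm
Formula: V = l * w * h
V = 11 * 8 * 2
V = 88 * 2
V = 176
176 cm^3


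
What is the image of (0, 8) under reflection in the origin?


Transformation: reflection
Original point: (0, 8)
Rule for reflection through the origin: (x, y) -> (-x, -y)
Apply: (0, 8) -> (0, -8)
(0, -8)


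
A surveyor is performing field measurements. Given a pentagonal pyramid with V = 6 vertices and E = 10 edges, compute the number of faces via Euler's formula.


Polyhedron: pentagonal pyramid
Euler's formula for convex polyhedra: V - E + F = 2
Given: V = 6 vertices and E = 10 edges
Solve for F:
F = 2 + E - V = 2 + 10 - 6 = 6
6 faces


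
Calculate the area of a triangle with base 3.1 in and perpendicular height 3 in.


Shape: triangle
Base b = 3.1 in, Height h = 3 in
Formula: A = (1/2) * b * h
A = 0.5 * 3.1 * 3
A = 0.5 * 9.3
A = 4.65
4.65 in^2


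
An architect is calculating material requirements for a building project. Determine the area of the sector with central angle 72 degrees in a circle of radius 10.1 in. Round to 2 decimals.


Shape: circular sector
Radius r = 10.1 in, Angle = 72 degrees
Formula: A = (angle/360) * pi * r^2
r^2 = 102.01
Fraction of circle = 72/360
A = (72/360) * pi * 102.01
A = 20.402 * pi
A = 64.09
64.09 in^2


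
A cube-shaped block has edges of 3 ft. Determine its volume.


Shape: cube
Side s = 3 ft
Formula: V = s^3
V = 3 * 3 * 3
V = 9 * 3
V = 27
27 ft^3


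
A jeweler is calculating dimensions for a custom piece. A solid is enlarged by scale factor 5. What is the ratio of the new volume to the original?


Linear scale factor k = 5
Rule: under a linear scaling by k, volumes scale by k^3.
k^3 = 5 * 5 * 5
k^3 = 25 * 5
k^3 = 125
Volume scales by a factor of 125.
125 (dimensionless)


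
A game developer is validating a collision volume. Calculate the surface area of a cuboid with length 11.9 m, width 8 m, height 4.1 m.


Shape: rectangular prism
l = 11.9 m, w = 8 m, h = 4.1 m
Formula: SA = 2(lw + lh + wh)
lw = 95.2, lh = 48.79, wh = 32.8
lw + lh + wh = 176.79
SA = 2 * 176.79
SA = 353.58
353.58 m^2


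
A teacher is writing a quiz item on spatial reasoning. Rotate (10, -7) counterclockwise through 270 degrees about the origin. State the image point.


Transformation: rotation about the origin
Original point: (10, -7)
Rule for 270 deg counterclockwise: (x, y) -> (y, -x)
Apply: (10, -7) -> (-7, -10)
(-7, -10)


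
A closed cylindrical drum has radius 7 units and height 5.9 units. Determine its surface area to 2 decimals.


Shape: closed cylinder
Radius r = 7 units, Height h = 5.9 units
Formula: SA = 2*pi*r^2 + 2*pi*r*h = 2*pi*r*(r + h)
r + h = 12.9
2 * r * (r + h) = 2 * 7 * 12.9 = 180.6
SA = 180.6 * pi
SA = 567.37
567.37 units^2


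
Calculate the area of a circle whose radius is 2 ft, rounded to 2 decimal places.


Shape: circle
Radius r = 2 ft
Formula: A = pi * r^2
r^2 = 2^2 = 4
A = pi * 4
A = 12.57
12.57 ft^2


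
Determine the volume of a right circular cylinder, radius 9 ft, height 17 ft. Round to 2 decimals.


Shape: cylinder
Radius r = 9 ft, Height h = 17 ft
Formula: V = pi * r^2 * h
r^2 = 81
V = pi * 81 * 17
V = 1377 * pi
V = 4325.97
4325.97 ft^3


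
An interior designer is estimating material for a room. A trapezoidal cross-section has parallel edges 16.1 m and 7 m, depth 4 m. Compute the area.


Shape: trapezoid
Parallel sides a = 16.1 m, b = 7 m; Height h = 4 m
Formula: A = (a + b) * h / 2
a + b = 16.1 + 7 = 23.1
A = 23.1 * 4 / 2
A = 92.4 / 2
A = 46.2
46.2 m^2
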